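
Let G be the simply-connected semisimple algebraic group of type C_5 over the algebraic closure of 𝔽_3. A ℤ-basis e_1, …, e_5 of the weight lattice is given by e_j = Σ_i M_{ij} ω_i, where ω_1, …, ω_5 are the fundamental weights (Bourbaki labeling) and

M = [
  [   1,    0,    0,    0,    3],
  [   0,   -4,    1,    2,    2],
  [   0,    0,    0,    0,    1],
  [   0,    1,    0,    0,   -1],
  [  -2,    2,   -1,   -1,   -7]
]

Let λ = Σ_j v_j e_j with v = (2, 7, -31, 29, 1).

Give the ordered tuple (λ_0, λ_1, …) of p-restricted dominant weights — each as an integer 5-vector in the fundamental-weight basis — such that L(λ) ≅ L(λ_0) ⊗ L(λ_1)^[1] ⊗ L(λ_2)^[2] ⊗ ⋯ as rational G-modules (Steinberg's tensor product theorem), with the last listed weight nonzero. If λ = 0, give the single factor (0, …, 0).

((2, 1, 1, 0, 2), (1, 0, 0, 2, 1))

Change of basis e → ω: c = M·v where v = (2, 7, -31, 29, 1):
  c_1 = (1)·(2) + (0)·(7) + (0)·(-31) + (0)·(29) + (3)·(1) = 5
  c_2 = (0)·(2) + (-4)·(7) + (1)·(-31) + (2)·(29) + (2)·(1) = 1
  c_3 = (0)·(2) + (0)·(7) + (0)·(-31) + (0)·(29) + (1)·(1) = 1
  c_4 = (0)·(2) + (1)·(7) + (0)·(-31) + (0)·(29) + (-1)·(1) = 6
  c_5 = (-2)·(2) + (2)·(7) + (-1)·(-31) + (-1)·(29) + (-7)·(1) = 5
Expand coordinatewise in base 3:
  c_1 = 5 = 2·3^0 + 1·3^1
  c_2 = 1 = 1·3^0
  c_3 = 1 = 1·3^0
  c_4 = 6 = 0·3^0 + 2·3^1
  c_5 = 5 = 2·3^0 + 1·3^1
λ_0 = (2, 1, 1, 0, 2)
λ_1 = (1, 0, 0, 2, 1)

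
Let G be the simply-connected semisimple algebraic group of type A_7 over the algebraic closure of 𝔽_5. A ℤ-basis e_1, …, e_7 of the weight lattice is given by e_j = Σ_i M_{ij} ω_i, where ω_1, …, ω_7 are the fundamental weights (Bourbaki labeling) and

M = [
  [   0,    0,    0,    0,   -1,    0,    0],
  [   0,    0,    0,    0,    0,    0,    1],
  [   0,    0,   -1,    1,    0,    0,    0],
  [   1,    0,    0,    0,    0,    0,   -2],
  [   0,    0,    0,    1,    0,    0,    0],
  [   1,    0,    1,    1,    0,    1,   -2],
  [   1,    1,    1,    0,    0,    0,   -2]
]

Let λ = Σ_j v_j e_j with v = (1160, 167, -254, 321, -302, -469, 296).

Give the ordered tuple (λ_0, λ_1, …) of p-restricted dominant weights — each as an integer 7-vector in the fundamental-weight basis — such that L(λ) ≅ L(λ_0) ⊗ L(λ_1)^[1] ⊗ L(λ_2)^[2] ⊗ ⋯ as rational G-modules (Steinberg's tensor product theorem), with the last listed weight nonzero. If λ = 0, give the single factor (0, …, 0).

ω-coordinates c = M·v, v = (1160, 167, -254, 321, -302, -469, 296):
  c_1 = 0*1160 + 0*167 + 0*-254 + 0*321 + -1*-302 + 0*-469 + 0*296 = 302
  c_2 = 0*1160 + 0*167 + 0*-254 + 0*321 + 0*-302 + 0*-469 + 1*296 = 296
  c_3 = 0*1160 + 0*167 + -1*-254 + 1*321 + 0*-302 + 0*-469 + 0*296 = 575
  c_4 = 1*1160 + 0*167 + 0*-254 + 0*321 + 0*-302 + 0*-469 + -2*296 = 568
  c_5 = 0*1160 + 0*167 + 0*-254 + 1*321 + 0*-302 + 0*-469 + 0*296 = 321
  c_6 = 1*1160 + 0*167 + 1*-254 + 1*321 + 0*-302 + 1*-469 + -2*296 = 166
  c_7 = 1*1160 + 1*167 + 1*-254 + 0*321 + 0*-302 + 0*-469 + -2*296 = 481
Base-5 expansion of each c_i:
  c_1 = 302 = 2·5^0 + 0·5^1 + 2·5^2 + 2·5^3
  c_2 = 296 = 1·5^0 + 4·5^1 + 1·5^2 + 2·5^3
  c_3 = 575 = 0·5^0 + 0·5^1 + 3·5^2 + 4·5^3
  c_4 = 568 = 3·5^0 + 3·5^1 + 2·5^2 + 4·5^3
  c_5 = 321 = 1·5^0 + 4·5^1 + 2·5^2 + 2·5^3
  c_6 = 166 = 1·5^0 + 3·5^1 + 1·5^2 + 1·5^3
  c_7 = 481 = 1·5^0 + 1·5^1 + 4·5^2 + 3·5^3
Factor λ_0 = (2, 1, 0, 3, 1, 1, 1)
Factor λ_1 = (0, 4, 0, 3, 4, 3, 1)
Factor λ_2 = (2, 1, 3, 2, 2, 1, 4)
Factor λ_3 = (2, 2, 4, 4, 2, 1, 3)

((2, 1, 0, 3, 1, 1, 1), (0, 4, 0, 3, 4, 3, 1), (2, 1, 3, 2, 2, 1, 4), (2, 2, 4, 4, 2, 1, 3))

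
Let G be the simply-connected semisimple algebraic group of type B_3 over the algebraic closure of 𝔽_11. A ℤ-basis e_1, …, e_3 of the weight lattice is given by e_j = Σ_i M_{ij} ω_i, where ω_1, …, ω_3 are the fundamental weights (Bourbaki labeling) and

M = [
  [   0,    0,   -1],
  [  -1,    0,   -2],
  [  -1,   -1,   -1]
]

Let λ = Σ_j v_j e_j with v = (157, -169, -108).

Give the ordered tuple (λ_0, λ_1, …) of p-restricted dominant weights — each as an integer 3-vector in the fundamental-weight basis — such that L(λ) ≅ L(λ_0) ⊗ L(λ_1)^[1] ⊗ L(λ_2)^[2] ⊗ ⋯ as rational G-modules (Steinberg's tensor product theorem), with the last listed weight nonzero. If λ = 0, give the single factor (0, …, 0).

((9, 4, 10), (9, 5, 10))

In the fundamental-weight basis, λ has coordinates c = M·v (v = (157, -169, -108)):
  c_1 = 0·157 + (0)·(-169) + (-1)·(-108) = 108
  c_2 = (-1)·(157) + (0)·(-169) + (-2)·(-108) = 59
  c_3 = (-1)·(157) + (-1)·(-169) + (-1)·(-108) = 120
Base-11 expansion of each c_i:
  c_1 = 108 = 9·11^0 + 9·11^1
  c_2 = 59 = 4·11^0 + 5·11^1
  c_3 = 120 = 10·11^0 + 10·11^1
Factor λ_0 = (9, 4, 10)
Factor λ_1 = (9, 5, 10)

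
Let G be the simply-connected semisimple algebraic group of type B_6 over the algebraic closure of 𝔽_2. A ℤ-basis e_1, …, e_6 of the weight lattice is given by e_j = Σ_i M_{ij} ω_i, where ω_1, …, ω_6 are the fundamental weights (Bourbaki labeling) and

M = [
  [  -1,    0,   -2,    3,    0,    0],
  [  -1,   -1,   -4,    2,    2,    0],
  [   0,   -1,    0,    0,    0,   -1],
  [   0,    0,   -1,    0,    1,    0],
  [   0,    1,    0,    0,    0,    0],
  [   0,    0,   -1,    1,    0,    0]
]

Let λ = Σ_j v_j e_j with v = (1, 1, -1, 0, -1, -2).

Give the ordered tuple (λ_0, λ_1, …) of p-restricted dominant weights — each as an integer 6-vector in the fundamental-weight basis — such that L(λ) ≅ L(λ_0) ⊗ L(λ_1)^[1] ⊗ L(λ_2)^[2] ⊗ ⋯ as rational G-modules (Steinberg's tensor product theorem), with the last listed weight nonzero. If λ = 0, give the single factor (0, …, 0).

In the fundamental-weight basis, λ has coordinates c = M·v (v = (1, 1, -1, 0, -1, -2)):
  c_1 = -1*1 + 0*1 + -2*-1 + 3*0 + 0*-1 + 0*-2 = 1
  c_2 = -1*1 + -1*1 + -4*-1 + 2*0 + 2*-1 + 0*-2 = 0
  c_3 = 0*1 + -1*1 + 0*-1 + 0*0 + 0*-1 + -1*-2 = 1
  c_4 = 0*1 + 0*1 + -1*-1 + 0*0 + 1*-1 + 0*-2 = 0
  c_5 = 0*1 + 1*1 + 0*-1 + 0*0 + 0*-1 + 0*-2 = 1
  c_6 = 0*1 + 0*1 + -1*-1 + 1*0 + 0*-1 + 0*-2 = 1
Writing each c_i in base p = 2:
  c_1 = 1 = 1·2^0
  c_2 = 0
  c_3 = 1 = 1·2^0
  c_4 = 0
  c_5 = 1 = 1·2^0
  c_6 = 1 = 1·2^0
Factor λ_0 = (1, 0, 1, 0, 1, 1)

((1, 0, 1, 0, 1, 1),)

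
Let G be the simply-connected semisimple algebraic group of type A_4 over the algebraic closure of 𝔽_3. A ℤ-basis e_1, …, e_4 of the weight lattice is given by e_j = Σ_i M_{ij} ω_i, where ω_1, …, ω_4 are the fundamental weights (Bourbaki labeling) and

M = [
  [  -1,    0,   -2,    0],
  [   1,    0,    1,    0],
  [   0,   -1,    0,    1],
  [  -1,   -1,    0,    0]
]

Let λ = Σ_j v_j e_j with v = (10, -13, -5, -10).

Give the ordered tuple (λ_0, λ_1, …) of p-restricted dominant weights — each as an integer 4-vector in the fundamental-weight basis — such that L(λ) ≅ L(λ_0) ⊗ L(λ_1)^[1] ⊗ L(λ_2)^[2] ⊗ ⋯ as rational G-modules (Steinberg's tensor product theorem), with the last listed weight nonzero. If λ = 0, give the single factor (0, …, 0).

((0, 2, 0, 0), (0, 1, 1, 1))

Change of basis e → ω: c = M·v where v = (10, -13, -5, -10):
  c_1 = (-1)·(10) + (0)·(-13) + (-2)·(-5) + (0)·(-10) = 0
  c_2 = 1·10 + (0)·(-13) + (1)·(-5) + (0)·(-10) = 5
  c_3 = 0·10 + (-1)·(-13) + (0)·(-5) + (1)·(-10) = 3
  c_4 = (-1)·(10) + (-1)·(-13) + (0)·(-5) + (0)·(-10) = 3
Writing each c_i in base p = 3:
  c_1 = 0
  c_2 = 5 = 2·3^0 + 1·3^1
  c_3 = 3 = 0·3^0 + 1·3^1
  c_4 = 3 = 0·3^0 + 1·3^1
λ_0 = (0, 2, 0, 0)
λ_1 = (0, 1, 1, 1)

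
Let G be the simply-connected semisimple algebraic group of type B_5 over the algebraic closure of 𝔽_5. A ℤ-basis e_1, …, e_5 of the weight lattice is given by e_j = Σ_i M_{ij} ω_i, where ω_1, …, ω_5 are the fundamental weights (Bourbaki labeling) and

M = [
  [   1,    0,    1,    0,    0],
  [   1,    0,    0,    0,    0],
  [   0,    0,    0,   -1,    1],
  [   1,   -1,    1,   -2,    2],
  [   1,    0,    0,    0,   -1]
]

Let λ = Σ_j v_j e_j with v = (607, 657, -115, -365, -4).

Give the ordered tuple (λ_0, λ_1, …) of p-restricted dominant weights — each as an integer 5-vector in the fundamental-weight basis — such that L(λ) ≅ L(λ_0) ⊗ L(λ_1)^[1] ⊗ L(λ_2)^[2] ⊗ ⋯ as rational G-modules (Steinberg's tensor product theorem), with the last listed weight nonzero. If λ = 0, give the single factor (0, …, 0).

((2, 2, 1, 2, 1), (3, 1, 2, 1, 2), (4, 4, 4, 2, 4), (3, 4, 2, 4, 4))

Compute c_i = Σ_j M_{ij} v_j with v = (607, 657, -115, -365, -4):
  c_1 = 1·607 + 0·657 + (1)·(-115) + (0)·(-365) + (0)·(-4) = 492
  c_2 = 1·607 + 0·657 + (0)·(-115) + (0)·(-365) + (0)·(-4) = 607
  c_3 = 0·607 + 0·657 + (0)·(-115) + (-1)·(-365) + (1)·(-4) = 361
  c_4 = 1·607 + (-1)·(657) + (1)·(-115) + (-2)·(-365) + (2)·(-4) = 557
  c_5 = 1·607 + 0·657 + (0)·(-115) + (0)·(-365) + (-1)·(-4) = 611
Writing each c_i in base p = 5:
  c_1 = 492 = 2·5^0 + 3·5^1 + 4·5^2 + 3·5^3
  c_2 = 607 = 2·5^0 + 1·5^1 + 4·5^2 + 4·5^3
  c_3 = 361 = 1·5^0 + 2·5^1 + 4·5^2 + 2·5^3
  c_4 = 557 = 2·5^0 + 1·5^1 + 2·5^2 + 4·5^3
  c_5 = 611 = 1·5^0 + 2·5^1 + 4·5^2 + 4·5^3
λ_0 = (2, 2, 1, 2, 1)
λ_1 = (3, 1, 2, 1, 2)
λ_2 = (4, 4, 4, 2, 4)
λ_3 = (3, 4, 2, 4, 4)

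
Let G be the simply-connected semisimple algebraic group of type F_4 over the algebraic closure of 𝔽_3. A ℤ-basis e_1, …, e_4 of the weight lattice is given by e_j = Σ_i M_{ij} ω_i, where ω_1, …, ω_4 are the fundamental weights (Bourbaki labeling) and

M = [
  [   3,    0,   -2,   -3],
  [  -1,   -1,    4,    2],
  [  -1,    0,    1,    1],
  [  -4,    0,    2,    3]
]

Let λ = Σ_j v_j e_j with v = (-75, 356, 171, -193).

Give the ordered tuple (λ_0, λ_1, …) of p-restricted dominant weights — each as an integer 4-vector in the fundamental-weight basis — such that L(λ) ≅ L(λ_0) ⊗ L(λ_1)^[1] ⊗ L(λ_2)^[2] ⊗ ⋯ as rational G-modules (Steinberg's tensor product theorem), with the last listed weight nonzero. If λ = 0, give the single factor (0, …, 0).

((0, 2, 2, 0), (1, 2, 2, 0), (1, 1, 2, 1), (0, 0, 1, 2))

In the fundamental-weight basis, λ has coordinates c = M·v (v = (-75, 356, 171, -193)):
  c_1 = (3)·(-75) + (0)·(356) + (-2)·(171) + (-3)·(-193) = 12
  c_2 = (-1)·(-75) + (-1)·(356) + (4)·(171) + (2)·(-193) = 17
  c_3 = (-1)·(-75) + (0)·(356) + (1)·(171) + (1)·(-193) = 53
  c_4 = (-4)·(-75) + (0)·(356) + (2)·(171) + (3)·(-193) = 63
Writing each c_i in base p = 3:
  c_1 = 12 = 0·3^0 + 1·3^1 + 1·3^2
  c_2 = 17 = 2·3^0 + 2·3^1 + 1·3^2
  c_3 = 53 = 2·3^0 + 2·3^1 + 2·3^2 + 1·3^3
  c_4 = 63 = 0·3^0 + 0·3^1 + 1·3^2 + 2·3^3
λ_0 = (0, 2, 2, 0)
λ_1 = (1, 2, 2, 0)
λ_2 = (1, 1, 2, 1)
λ_3 = (0, 0, 1, 2)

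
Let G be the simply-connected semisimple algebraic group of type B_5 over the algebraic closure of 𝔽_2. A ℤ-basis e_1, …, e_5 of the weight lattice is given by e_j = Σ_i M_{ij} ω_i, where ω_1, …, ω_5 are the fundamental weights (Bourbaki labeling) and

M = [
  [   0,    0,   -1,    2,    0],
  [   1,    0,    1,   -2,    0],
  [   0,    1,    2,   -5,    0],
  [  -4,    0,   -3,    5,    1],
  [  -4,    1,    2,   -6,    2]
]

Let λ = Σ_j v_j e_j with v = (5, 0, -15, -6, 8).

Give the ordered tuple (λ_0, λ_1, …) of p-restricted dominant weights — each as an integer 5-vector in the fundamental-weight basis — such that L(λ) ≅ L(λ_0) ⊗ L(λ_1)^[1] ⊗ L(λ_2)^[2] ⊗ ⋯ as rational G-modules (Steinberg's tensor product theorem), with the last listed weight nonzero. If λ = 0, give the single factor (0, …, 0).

((1, 0, 0, 1, 0), (1, 1, 0, 1, 1))

Compute c_i = Σ_j M_{ij} v_j with v = (5, 0, -15, -6, 8):
  c_1 = 0·5 + 0·0 + (-1)·(-15) + (2)·(-6) + 0·8 = 3
  c_2 = 1·5 + 0·0 + (1)·(-15) + (-2)·(-6) + 0·8 = 2
  c_3 = 0·5 + 1·0 + (2)·(-15) + (-5)·(-6) + 0·8 = 0
  c_4 = (-4)·(5) + 0·0 + (-3)·(-15) + (5)·(-6) + 1·8 = 3
  c_5 = (-4)·(5) + 1·0 + (2)·(-15) + (-6)·(-6) + 2·8 = 2
p = 2; digits c_i = Σ_j d_{ij}·2^j, 0 ≤ d_{ij} < 2:
  c_1 = 3 = 1·2^0 + 1·2^1
  c_2 = 2 = 0·2^0 + 1·2^1
  c_3 = 0
  c_4 = 3 = 1·2^0 + 1·2^1
  c_5 = 2 = 0·2^0 + 1·2^1
p-restricted factor λ_0 = (1, 0, 0, 1, 0)
p-restricted factor λ_1 = (1, 1, 0, 1, 1)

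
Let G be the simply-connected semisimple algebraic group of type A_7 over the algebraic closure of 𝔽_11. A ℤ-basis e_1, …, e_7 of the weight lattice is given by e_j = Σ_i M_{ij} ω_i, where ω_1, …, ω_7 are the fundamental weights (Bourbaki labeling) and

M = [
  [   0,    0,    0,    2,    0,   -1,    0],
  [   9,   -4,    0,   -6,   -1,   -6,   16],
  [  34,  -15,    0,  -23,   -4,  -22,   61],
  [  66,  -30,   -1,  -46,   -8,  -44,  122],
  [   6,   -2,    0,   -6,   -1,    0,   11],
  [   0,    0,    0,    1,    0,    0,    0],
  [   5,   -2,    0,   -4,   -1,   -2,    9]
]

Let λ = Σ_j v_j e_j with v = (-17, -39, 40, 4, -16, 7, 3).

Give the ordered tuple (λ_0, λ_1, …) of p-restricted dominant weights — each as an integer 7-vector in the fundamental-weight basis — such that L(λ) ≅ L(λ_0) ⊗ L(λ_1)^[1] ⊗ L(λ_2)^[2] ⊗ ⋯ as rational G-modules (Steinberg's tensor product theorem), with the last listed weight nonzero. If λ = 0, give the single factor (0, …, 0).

((1, 1, 8, 10, 1, 4, 6),)

ω-coordinates c = M·v, v = (-17, -39, 40, 4, -16, 7, 3):
  c_1 = 0*-17 + 0*-39 + 0*40 + 2*4 + 0*-16 + -1*7 + 0*3 = 1
  c_2 = 9*-17 + -4*-39 + 0*40 + -6*4 + -1*-16 + -6*7 + 16*3 = 1
  c_3 = 34*-17 + -15*-39 + 0*40 + -23*4 + -4*-16 + -22*7 + 61*3 = 8
  c_4 = 66*-17 + -30*-39 + -1*40 + -46*4 + -8*-16 + -44*7 + 122*3 = 10
  c_5 = 6*-17 + -2*-39 + 0*40 + -6*4 + -1*-16 + 0*7 + 11*3 = 1
  c_6 = 0*-17 + 0*-39 + 0*40 + 1*4 + 0*-16 + 0*7 + 0*3 = 4
  c_7 = 5*-17 + -2*-39 + 0*40 + -4*4 + -1*-16 + -2*7 + 9*3 = 6
Expand coordinatewise in base 11:
  c_1 = 1 = 1·11^0
  c_2 = 1 = 1·11^0
  c_3 = 8 = 8·11^0
  c_4 = 10 = 10·11^0
  c_5 = 1 = 1·11^0
  c_6 = 4 = 4·11^0
  c_7 = 6 = 6·11^0
λ_0 = (1, 1, 8, 10, 1, 4, 6)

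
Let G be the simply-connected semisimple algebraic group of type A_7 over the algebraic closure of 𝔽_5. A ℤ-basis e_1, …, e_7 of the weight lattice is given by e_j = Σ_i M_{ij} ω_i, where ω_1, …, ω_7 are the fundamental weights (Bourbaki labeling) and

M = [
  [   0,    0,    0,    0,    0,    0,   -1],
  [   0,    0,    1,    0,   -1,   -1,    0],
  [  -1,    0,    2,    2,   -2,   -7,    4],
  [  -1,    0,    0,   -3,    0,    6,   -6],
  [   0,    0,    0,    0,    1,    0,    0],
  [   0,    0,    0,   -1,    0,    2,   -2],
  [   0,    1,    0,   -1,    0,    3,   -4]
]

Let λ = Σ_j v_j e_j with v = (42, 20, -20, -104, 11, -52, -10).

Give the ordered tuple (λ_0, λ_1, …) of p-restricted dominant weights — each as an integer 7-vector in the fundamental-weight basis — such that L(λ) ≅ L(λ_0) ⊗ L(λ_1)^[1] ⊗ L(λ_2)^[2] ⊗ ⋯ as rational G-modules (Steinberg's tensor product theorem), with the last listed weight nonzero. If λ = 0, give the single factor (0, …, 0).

In the fundamental-weight basis, λ has coordinates c = M·v (v = (42, 20, -20, -104, 11, -52, -10)):
  c_1 = 0·42 + 0·20 + (0)·(-20) + (0)·(-104) + 0·11 + (0)·(-52) + (-1)·(-10) = 10
  c_2 = 0·42 + 0·20 + (1)·(-20) + (0)·(-104) + (-1)·(11) + (-1)·(-52) + (0)·(-10) = 21
  c_3 = (-1)·(42) + 0·20 + (2)·(-20) + (2)·(-104) + (-2)·(11) + (-7)·(-52) + (4)·(-10) = 12
  c_4 = (-1)·(42) + 0·20 + (0)·(-20) + (-3)·(-104) + 0·11 + (6)·(-52) + (-6)·(-10) = 18
  c_5 = 0·42 + 0·20 + (0)·(-20) + (0)·(-104) + 1·11 + (0)·(-52) + (0)·(-10) = 11
  c_6 = 0·42 + 0·20 + (0)·(-20) + (-1)·(-104) + 0·11 + (2)·(-52) + (-2)·(-10) = 20
  c_7 = 0·42 + 1·20 + (0)·(-20) + (-1)·(-104) + 0·11 + (3)·(-52) + (-4)·(-10) = 8
p = 5; digits c_i = Σ_j d_{ij}·5^j, 0 ≤ d_{ij} < 5:
  c_1 = 10 = 0·5^0 + 2·5^1
  c_2 = 21 = 1·5^0 + 4·5^1
  c_3 = 12 = 2·5^0 + 2·5^1
  c_4 = 18 = 3·5^0 + 3·5^1
  c_5 = 11 = 1·5^0 + 2·5^1
  c_6 = 20 = 0·5^0 + 4·5^1
  c_7 = 8 = 3·5^0 + 1·5^1
Factor λ_0 = (0, 1, 2, 3, 1, 0, 3)
Factor λ_1 = (2, 4, 2, 3, 2, 4, 1)

((0, 1, 2, 3, 1, 0, 3), (2, 4, 2, 3, 2, 4, 1))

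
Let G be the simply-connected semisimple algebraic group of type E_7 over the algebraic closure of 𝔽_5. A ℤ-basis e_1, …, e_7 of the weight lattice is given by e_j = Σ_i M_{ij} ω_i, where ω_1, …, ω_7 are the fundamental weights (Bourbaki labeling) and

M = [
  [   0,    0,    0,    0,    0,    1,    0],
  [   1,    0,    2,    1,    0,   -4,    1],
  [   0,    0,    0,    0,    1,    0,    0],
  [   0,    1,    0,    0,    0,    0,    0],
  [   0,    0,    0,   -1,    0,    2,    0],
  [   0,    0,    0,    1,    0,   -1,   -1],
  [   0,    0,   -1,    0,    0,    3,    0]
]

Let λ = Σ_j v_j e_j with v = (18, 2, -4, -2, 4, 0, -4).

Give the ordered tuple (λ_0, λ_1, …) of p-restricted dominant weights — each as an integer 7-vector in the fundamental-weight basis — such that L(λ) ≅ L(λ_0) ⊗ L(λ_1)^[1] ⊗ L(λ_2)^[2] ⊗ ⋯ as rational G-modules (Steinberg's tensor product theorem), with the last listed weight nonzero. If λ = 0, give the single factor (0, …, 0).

In the fundamental-weight basis, λ has coordinates c = M·v (v = (18, 2, -4, -2, 4, 0, -4)):
  c_1 = 0·18 + 0·2 + (0)·(-4) + (0)·(-2) + 0·4 + 1·0 + (0)·(-4) = 0
  c_2 = 1·18 + 0·2 + (2)·(-4) + (1)·(-2) + 0·4 + (-4)·(0) + (1)·(-4) = 4
  c_3 = 0·18 + 0·2 + (0)·(-4) + (0)·(-2) + 1·4 + 0·0 + (0)·(-4) = 4
  c_4 = 0·18 + 1·2 + (0)·(-4) + (0)·(-2) + 0·4 + 0·0 + (0)·(-4) = 2
  c_5 = 0·18 + 0·2 + (0)·(-4) + (-1)·(-2) + 0·4 + 2·0 + (0)·(-4) = 2
  c_6 = 0·18 + 0·2 + (0)·(-4) + (1)·(-2) + 0·4 + (-1)·(0) + (-1)·(-4) = 2
  c_7 = 0·18 + 0·2 + (-1)·(-4) + (0)·(-2) + 0·4 + 3·0 + (0)·(-4) = 4
Base-5 expansion of each c_i:
  c_1 = 0
  c_2 = 4 = 4·5^0
  c_3 = 4 = 4·5^0
  c_4 = 2 = 2·5^0
  c_5 = 2 = 2·5^0
  c_6 = 2 = 2·5^0
  c_7 = 4 = 4·5^0
p-restricted factor λ_0 = (0, 4, 4, 2, 2, 2, 4)

((0, 4, 4, 2, 2, 2, 4),)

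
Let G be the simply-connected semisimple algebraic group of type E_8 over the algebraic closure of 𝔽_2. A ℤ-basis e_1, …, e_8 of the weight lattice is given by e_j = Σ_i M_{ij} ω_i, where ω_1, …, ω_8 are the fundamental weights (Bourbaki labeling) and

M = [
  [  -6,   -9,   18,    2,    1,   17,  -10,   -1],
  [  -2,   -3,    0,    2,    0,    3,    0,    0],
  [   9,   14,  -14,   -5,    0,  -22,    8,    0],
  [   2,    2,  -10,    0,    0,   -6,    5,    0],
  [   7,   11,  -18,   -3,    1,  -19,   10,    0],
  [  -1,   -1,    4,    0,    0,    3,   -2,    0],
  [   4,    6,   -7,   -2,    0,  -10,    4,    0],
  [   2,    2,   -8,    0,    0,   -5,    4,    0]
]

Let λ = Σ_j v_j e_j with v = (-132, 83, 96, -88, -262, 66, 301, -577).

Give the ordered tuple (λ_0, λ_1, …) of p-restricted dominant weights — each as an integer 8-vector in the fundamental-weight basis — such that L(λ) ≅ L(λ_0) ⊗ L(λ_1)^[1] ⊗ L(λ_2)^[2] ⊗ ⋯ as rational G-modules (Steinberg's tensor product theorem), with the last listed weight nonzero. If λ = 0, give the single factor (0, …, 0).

Compute c_i = Σ_j M_{ij} v_j with v = (-132, 83, 96, -88, -262, 66, 301, -577):
  c_1 = (-6)·(-132) + (-9)·(83) + (18)·(96) + (2)·(-88) + (1)·(-262) + (17)·(66) + (-10)·(301) + (-1)·(-577) = 24
  c_2 = (-2)·(-132) + (-3)·(83) + (0)·(96) + (2)·(-88) + (0)·(-262) + (3)·(66) + (0)·(301) + (0)·(-577) = 37
  c_3 = (9)·(-132) + (14)·(83) + (-14)·(96) + (-5)·(-88) + (0)·(-262) + (-22)·(66) + (8)·(301) + (0)·(-577) = 26
  c_4 = (2)·(-132) + (2)·(83) + (-10)·(96) + (0)·(-88) + (0)·(-262) + (-6)·(66) + (5)·(301) + (0)·(-577) = 51
  c_5 = (7)·(-132) + (11)·(83) + (-18)·(96) + (-3)·(-88) + (1)·(-262) + (-19)·(66) + (10)·(301) + (0)·(-577) = 19
  c_6 = (-1)·(-132) + (-1)·(83) + (4)·(96) + (0)·(-88) + (0)·(-262) + (3)·(66) + (-2)·(301) + (0)·(-577) = 29
  c_7 = (4)·(-132) + (6)·(83) + (-7)·(96) + (-2)·(-88) + (0)·(-262) + (-10)·(66) + (4)·(301) + (0)·(-577) = 18
  c_8 = (2)·(-132) + (2)·(83) + (-8)·(96) + (0)·(-88) + (0)·(-262) + (-5)·(66) + (4)·(301) + (0)·(-577) = 8
Expand coordinatewise in base 2:
  c_1 = 24 = 0·2^0 + 0·2^1 + 0·2^2 + 1·2^3 + 1·2^4
  c_2 = 37 = 1·2^0 + 0·2^1 + 1·2^2 + 0·2^3 + 0·2^4 + 1·2^5
  c_3 = 26 = 0·2^0 + 1·2^1 + 0·2^2 + 1·2^3 + 1·2^4
  c_4 = 51 = 1·2^0 + 1·2^1 + 0·2^2 + 0·2^3 + 1·2^4 + 1·2^5
  c_5 = 19 = 1·2^0 + 1·2^1 + 0·2^2 + 0·2^3 + 1·2^4
  c_6 = 29 = 1·2^0 + 0·2^1 + 1·2^2 + 1·2^3 + 1·2^4
  c_7 = 18 = 0·2^0 + 1·2^1 + 0·2^2 + 0·2^3 + 1·2^4
  c_8 = 8 = 0·2^0 + 0·2^1 + 0·2^2 + 1·2^3
Factor λ_0 = (0, 1, 0, 1, 1, 1, 0, 0)
Factor λ_1 = (0, 0, 1, 1, 1, 0, 1, 0)
Factor λ_2 = (0, 1, 0, 0, 0, 1, 0, 0)
Factor λ_3 = (1, 0, 1, 0, 0, 1, 0, 1)
Factor λ_4 = (1, 0, 1, 1, 1, 1, 1, 0)
Factor λ_5 = (0, 1, 0, 1, 0, 0, 0, 0)

((0, 1, 0, 1, 1, 1, 0, 0), (0, 0, 1, 1, 1, 0, 1, 0), (0, 1, 0, 0, 0, 1, 0, 0), (1, 0, 1, 0, 0, 1, 0, 1), (1, 0, 1, 1, 1, 1, 1, 0), (0, 1, 0, 1, 0, 0, 0, 0))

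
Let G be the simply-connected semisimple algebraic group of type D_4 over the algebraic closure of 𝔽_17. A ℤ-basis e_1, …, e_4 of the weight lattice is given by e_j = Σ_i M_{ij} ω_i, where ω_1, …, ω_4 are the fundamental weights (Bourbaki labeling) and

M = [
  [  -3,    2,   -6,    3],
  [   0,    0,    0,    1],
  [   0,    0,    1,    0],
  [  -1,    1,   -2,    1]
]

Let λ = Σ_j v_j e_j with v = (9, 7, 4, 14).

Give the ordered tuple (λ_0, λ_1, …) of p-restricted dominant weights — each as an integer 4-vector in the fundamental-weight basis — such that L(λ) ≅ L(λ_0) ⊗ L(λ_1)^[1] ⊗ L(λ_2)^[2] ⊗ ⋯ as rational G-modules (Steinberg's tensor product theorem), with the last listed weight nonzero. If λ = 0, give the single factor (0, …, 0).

In the fundamental-weight basis, λ has coordinates c = M·v (v = (9, 7, 4, 14)):
  c_1 = -3*9 + 2*7 + -6*4 + 3*14 = 5
  c_2 = 0*9 + 0*7 + 0*4 + 1*14 = 14
  c_3 = 0*9 + 0*7 + 1*4 + 0*14 = 4
  c_4 = -1*9 + 1*7 + -2*4 + 1*14 = 4
Base-17 expansion of each c_i:
  c_1 = 5 = 5·17^0
  c_2 = 14 = 14·17^0
  c_3 = 4 = 4·17^0
  c_4 = 4 = 4·17^0
λ_0 = (5, 14, 4, 4)

((5, 14, 4, 4),)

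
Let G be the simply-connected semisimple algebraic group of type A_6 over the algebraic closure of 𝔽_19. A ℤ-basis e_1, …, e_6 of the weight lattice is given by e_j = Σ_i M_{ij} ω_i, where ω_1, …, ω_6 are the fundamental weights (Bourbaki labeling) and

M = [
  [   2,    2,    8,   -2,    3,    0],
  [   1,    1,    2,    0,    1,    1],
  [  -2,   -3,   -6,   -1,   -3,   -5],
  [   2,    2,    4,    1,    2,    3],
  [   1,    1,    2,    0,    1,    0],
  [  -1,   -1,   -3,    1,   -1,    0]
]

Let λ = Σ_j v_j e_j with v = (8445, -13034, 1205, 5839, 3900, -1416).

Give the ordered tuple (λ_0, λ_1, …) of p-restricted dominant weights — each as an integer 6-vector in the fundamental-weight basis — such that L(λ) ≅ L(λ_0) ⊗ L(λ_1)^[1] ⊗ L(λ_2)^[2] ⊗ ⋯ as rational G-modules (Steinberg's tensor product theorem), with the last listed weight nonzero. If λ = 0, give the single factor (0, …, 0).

((9, 1, 1, 17, 11, 6), (6, 16, 10, 17, 14, 1), (1, 0, 12, 13, 4, 8))

Converting to the ω-basis (c_i = row i of M dotted with v = (8445, -13034, 1205, 5839, 3900, -1416)):
  c_1 = 2·8445 + (2)·(-13034) + 8·1205 + (-2)·(5839) + 3·3900 + (0)·(-1416) = 484
  c_2 = 1·8445 + (1)·(-13034) + 2·1205 + 0·5839 + 1·3900 + (1)·(-1416) = 305
  c_3 = (-2)·(8445) + (-3)·(-13034) + (-6)·(1205) + (-1)·(5839) + (-3)·(3900) + (-5)·(-1416) = 4523
  c_4 = 2·8445 + (2)·(-13034) + 4·1205 + 1·5839 + 2·3900 + (3)·(-1416) = 5033
  c_5 = 1·8445 + (1)·(-13034) + 2·1205 + 0·5839 + 1·3900 + (0)·(-1416) = 1721
  c_6 = (-1)·(8445) + (-1)·(-13034) + (-3)·(1205) + 1·5839 + (-1)·(3900) + (0)·(-1416) = 2913
p = 19; digits c_i = Σ_j d_{ij}·19^j, 0 ≤ d_{ij} < 19:
  c_1 = 484 = 9·19^0 + 6·19^1 + 1·19^2
  c_2 = 305 = 1·19^0 + 16·19^1
  c_3 = 4523 = 1·19^0 + 10·19^1 + 12·19^2
  c_4 = 5033 = 17·19^0 + 17·19^1 + 13·19^2
  c_5 = 1721 = 11·19^0 + 14·19^1 + 4·19^2
  c_6 = 2913 = 6·19^0 + 1·19^1 + 8·19^2
p-restricted factor λ_0 = (9, 1, 1, 17, 11, 6)
p-restricted factor λ_1 = (6, 16, 10, 17, 14, 1)
p-restricted factor λ_2 = (1, 0, 12, 13, 4, 8)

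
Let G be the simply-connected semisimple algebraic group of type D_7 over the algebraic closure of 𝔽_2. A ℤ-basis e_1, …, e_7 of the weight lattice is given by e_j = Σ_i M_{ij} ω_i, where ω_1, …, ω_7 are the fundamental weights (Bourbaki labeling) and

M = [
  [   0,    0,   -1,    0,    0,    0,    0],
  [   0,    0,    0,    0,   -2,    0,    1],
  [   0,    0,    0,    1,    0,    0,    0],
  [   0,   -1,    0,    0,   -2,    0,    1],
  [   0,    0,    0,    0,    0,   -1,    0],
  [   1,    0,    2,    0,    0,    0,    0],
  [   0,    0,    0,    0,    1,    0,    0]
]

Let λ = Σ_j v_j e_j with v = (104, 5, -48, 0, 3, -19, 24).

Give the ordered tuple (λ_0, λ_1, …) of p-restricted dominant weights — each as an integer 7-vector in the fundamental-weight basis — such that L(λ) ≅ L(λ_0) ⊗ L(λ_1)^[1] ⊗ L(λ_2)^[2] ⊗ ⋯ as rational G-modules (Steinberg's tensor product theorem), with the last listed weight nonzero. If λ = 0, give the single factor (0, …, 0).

((0, 0, 0, 1, 1, 0, 1), (0, 1, 0, 0, 1, 0, 1), (0, 0, 0, 1, 0, 0, 0), (0, 0, 0, 1, 0, 1, 0), (1, 1, 0, 0, 1, 0, 0), (1, 0, 0, 0, 0, 0, 0))

ω-coordinates c = M·v, v = (104, 5, -48, 0, 3, -19, 24):
  c_1 = 0·104 + 0·5 + (-1)·(-48) + 0·0 + 0·3 + (0)·(-19) + 0·24 = 48
  c_2 = 0·104 + 0·5 + (0)·(-48) + 0·0 + (-2)·(3) + (0)·(-19) + 1·24 = 18
  c_3 = 0·104 + 0·5 + (0)·(-48) + 1·0 + 0·3 + (0)·(-19) + 0·24 = 0
  c_4 = 0·104 + (-1)·(5) + (0)·(-48) + 0·0 + (-2)·(3) + (0)·(-19) + 1·24 = 13
  c_5 = 0·104 + 0·5 + (0)·(-48) + 0·0 + 0·3 + (-1)·(-19) + 0·24 = 19
  c_6 = 1·104 + 0·5 + (2)·(-48) + 0·0 + 0·3 + (0)·(-19) + 0·24 = 8
  c_7 = 0·104 + 0·5 + (0)·(-48) + 0·0 + 1·3 + (0)·(-19) + 0·24 = 3
Expand coordinatewise in base 2:
  c_1 = 48 = 0·2^0 + 0·2^1 + 0·2^2 + 0·2^3 + 1·2^4 + 1·2^5
  c_2 = 18 = 0·2^0 + 1·2^1 + 0·2^2 + 0·2^3 + 1·2^4
  c_3 = 0
  c_4 = 13 = 1·2^0 + 0·2^1 + 1·2^2 + 1·2^3
  c_5 = 19 = 1·2^0 + 1·2^1 + 0·2^2 + 0·2^3 + 1·2^4
  c_6 = 8 = 0·2^0 + 0·2^1 + 0·2^2 + 1·2^3
  c_7 = 3 = 1·2^0 + 1·2^1
Factor λ_0 = (0, 0, 0, 1, 1, 0, 1)
Factor λ_1 = (0, 1, 0, 0, 1, 0, 1)
Factor λ_2 = (0, 0, 0, 1, 0, 0, 0)
Factor λ_3 = (0, 0, 0, 1, 0, 1, 0)
Factor λ_4 = (1, 1, 0, 0, 1, 0, 0)
Factor λ_5 = (1, 0, 0, 0, 0, 0, 0)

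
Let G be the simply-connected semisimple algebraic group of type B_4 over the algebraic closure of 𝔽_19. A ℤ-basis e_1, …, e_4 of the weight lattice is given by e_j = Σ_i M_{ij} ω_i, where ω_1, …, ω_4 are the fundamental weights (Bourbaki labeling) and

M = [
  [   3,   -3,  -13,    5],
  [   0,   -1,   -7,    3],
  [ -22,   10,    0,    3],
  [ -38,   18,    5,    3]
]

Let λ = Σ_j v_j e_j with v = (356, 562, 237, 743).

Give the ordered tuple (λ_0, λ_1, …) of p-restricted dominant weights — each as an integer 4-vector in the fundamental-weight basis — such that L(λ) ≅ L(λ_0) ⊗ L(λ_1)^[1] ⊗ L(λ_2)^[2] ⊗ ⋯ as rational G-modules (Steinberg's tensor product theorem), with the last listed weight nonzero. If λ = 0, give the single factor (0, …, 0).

((16, 8, 17, 2),)

Compute c_i = Σ_j M_{ij} v_j with v = (356, 562, 237, 743):
  c_1 = (3)·(356) + (-3)·(562) + (-13)·(237) + (5)·(743) = 16
  c_2 = (0)·(356) + (-1)·(562) + (-7)·(237) + (3)·(743) = 8
  c_3 = (-22)·(356) + (10)·(562) + (0)·(237) + (3)·(743) = 17
  c_4 = (-38)·(356) + (18)·(562) + (5)·(237) + (3)·(743) = 2
p = 19; digits c_i = Σ_j d_{ij}·19^j, 0 ≤ d_{ij} < 19:
  c_1 = 16 = 16·19^0
  c_2 = 8 = 8·19^0
  c_3 = 17 = 17·19^0
  c_4 = 2 = 2·19^0
λ_0 = (16, 8, 17, 2)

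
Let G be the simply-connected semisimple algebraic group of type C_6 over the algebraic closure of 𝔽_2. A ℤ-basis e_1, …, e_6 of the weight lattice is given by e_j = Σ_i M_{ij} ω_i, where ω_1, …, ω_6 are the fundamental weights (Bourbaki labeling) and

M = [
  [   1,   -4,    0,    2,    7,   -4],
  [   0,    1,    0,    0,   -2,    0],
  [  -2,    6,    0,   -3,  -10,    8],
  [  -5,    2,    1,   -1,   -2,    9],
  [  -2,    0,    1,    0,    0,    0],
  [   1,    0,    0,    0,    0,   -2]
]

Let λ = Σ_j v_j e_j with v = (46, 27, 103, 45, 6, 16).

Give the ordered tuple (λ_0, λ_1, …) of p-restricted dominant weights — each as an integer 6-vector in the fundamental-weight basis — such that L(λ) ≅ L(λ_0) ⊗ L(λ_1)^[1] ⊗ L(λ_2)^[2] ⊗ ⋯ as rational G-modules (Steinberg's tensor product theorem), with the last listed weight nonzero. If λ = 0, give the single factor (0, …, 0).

((0, 1, 1, 0, 1, 0), (1, 1, 1, 1, 1, 1), (1, 1, 0, 1, 0, 1), (0, 1, 0, 1, 1, 1))

Compute c_i = Σ_j M_{ij} v_j with v = (46, 27, 103, 45, 6, 16):
  c_1 = (1)·(46) + (-4)·(27) + (0)·(103) + (2)·(45) + (7)·(6) + (-4)·(16) = 6
  c_2 = (0)·(46) + (1)·(27) + (0)·(103) + (0)·(45) + (-2)·(6) + (0)·(16) = 15
  c_3 = (-2)·(46) + (6)·(27) + (0)·(103) + (-3)·(45) + (-10)·(6) + (8)·(16) = 3
  c_4 = (-5)·(46) + (2)·(27) + (1)·(103) + (-1)·(45) + (-2)·(6) + (9)·(16) = 14
  c_5 = (-2)·(46) + (0)·(27) + (1)·(103) + (0)·(45) + (0)·(6) + (0)·(16) = 11
  c_6 = (1)·(46) + (0)·(27) + (0)·(103) + (0)·(45) + (0)·(6) + (-2)·(16) = 14
p = 2; digits c_i = Σ_j d_{ij}·2^j, 0 ≤ d_{ij} < 2:
  c_1 = 6 = 0·2^0 + 1·2^1 + 1·2^2
  c_2 = 15 = 1·2^0 + 1·2^1 + 1·2^2 + 1·2^3
  c_3 = 3 = 1·2^0 + 1·2^1
  c_4 = 14 = 0·2^0 + 1·2^1 + 1·2^2 + 1·2^3
  c_5 = 11 = 1·2^0 + 1·2^1 + 0·2^2 + 1·2^3
  c_6 = 14 = 0·2^0 + 1·2^1 + 1·2^2 + 1·2^3
Factor λ_0 = (0, 1, 1, 0, 1, 0)
Factor λ_1 = (1, 1, 1, 1, 1, 1)
Factor λ_2 = (1, 1, 0, 1, 0, 1)
Factor λ_3 = (0, 1, 0, 1, 1, 1)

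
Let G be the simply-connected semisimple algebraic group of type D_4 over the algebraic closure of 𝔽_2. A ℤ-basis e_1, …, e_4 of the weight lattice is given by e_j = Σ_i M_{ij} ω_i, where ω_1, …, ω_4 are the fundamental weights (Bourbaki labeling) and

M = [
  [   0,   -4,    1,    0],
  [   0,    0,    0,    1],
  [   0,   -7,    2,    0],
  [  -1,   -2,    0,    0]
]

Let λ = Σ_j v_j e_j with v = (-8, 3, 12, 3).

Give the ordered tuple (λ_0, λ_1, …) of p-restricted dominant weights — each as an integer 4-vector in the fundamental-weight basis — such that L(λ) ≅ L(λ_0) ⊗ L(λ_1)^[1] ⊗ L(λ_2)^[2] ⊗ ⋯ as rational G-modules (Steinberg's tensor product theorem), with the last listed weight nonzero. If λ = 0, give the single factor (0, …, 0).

((0, 1, 1, 0), (0, 1, 1, 1))

In the fundamental-weight basis, λ has coordinates c = M·v (v = (-8, 3, 12, 3)):
  c_1 = 0*-8 + -4*3 + 1*12 + 0*3 = 0
  c_2 = 0*-8 + 0*3 + 0*12 + 1*3 = 3
  c_3 = 0*-8 + -7*3 + 2*12 + 0*3 = 3
  c_4 = -1*-8 + -2*3 + 0*12 + 0*3 = 2
p = 2; digits c_i = Σ_j d_{ij}·2^j, 0 ≤ d_{ij} < 2:
  c_1 = 0
  c_2 = 3 = 1·2^0 + 1·2^1
  c_3 = 3 = 1·2^0 + 1·2^1
  c_4 = 2 = 0·2^0 + 1·2^1
λ_0 = (0, 1, 1, 0)
λ_1 = (0, 1, 1, 1)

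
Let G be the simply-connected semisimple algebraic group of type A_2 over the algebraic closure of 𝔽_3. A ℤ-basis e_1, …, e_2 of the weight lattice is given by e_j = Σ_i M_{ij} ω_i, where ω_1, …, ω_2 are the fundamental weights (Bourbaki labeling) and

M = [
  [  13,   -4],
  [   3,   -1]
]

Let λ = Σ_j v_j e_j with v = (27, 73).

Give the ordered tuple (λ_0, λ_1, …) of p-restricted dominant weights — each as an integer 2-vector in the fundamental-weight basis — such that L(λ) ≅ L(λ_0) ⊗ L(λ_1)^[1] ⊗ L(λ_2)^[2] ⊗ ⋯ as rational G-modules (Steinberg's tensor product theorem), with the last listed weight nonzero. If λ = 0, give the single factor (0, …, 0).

Compute c_i = Σ_j M_{ij} v_j with v = (27, 73):
  c_1 = 13*27 + -4*73 = 59
  c_2 = 3*27 + -1*73 = 8
p = 3; digits c_i = Σ_j d_{ij}·3^j, 0 ≤ d_{ij} < 3:
  c_1 = 59 = 2·3^0 + 1·3^1 + 0·3^2 + 2·3^3
  c_2 = 8 = 2·3^0 + 2·3^1
p-restricted factor λ_0 = (2, 2)
p-restricted factor λ_1 = (1, 2)
p-restricted factor λ_2 = (0, 0)
p-restricted factor λ_3 = (2, 0)

((2, 2), (1, 2), (0, 0), (2, 0))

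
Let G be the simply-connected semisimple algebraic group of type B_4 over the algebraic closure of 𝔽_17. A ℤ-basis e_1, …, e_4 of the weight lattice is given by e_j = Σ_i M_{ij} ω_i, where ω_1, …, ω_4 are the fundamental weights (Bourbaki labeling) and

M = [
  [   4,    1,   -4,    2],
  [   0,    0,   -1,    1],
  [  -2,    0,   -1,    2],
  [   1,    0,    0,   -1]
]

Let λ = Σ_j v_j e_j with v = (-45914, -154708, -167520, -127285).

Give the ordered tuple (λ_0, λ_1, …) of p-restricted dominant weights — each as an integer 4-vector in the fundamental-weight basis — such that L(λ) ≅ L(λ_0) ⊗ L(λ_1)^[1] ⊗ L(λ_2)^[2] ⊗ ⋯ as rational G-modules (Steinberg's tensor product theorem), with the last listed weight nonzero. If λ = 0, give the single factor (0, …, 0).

((0, 13, 1, 9), (16, 3, 9, 9), (11, 3, 16, 9), (15, 8, 0, 16))

ω-coordinates c = M·v, v = (-45914, -154708, -167520, -127285):
  c_1 = (4)·(-45914) + (1)·(-154708) + (-4)·(-167520) + (2)·(-127285) = 77146
  c_2 = (0)·(-45914) + (0)·(-154708) + (-1)·(-167520) + (1)·(-127285) = 40235
  c_3 = (-2)·(-45914) + (0)·(-154708) + (-1)·(-167520) + (2)·(-127285) = 4778
  c_4 = (1)·(-45914) + (0)·(-154708) + (0)·(-167520) + (-1)·(-127285) = 81371
Expand coordinatewise in base 17:
  c_1 = 77146 = 0·17^0 + 16·17^1 + 11·17^2 + 15·17^3
  c_2 = 40235 = 13·17^0 + 3·17^1 + 3·17^2 + 8·17^3
  c_3 = 4778 = 1·17^0 + 9·17^1 + 16·17^2
  c_4 = 81371 = 9·17^0 + 9·17^1 + 9·17^2 + 16·17^3
p-restricted factor λ_0 = (0, 13, 1, 9)
p-restricted factor λ_1 = (16, 3, 9, 9)
p-restricted factor λ_2 = (11, 3, 16, 9)
p-restricted factor λ_3 = (15, 8, 0, 16)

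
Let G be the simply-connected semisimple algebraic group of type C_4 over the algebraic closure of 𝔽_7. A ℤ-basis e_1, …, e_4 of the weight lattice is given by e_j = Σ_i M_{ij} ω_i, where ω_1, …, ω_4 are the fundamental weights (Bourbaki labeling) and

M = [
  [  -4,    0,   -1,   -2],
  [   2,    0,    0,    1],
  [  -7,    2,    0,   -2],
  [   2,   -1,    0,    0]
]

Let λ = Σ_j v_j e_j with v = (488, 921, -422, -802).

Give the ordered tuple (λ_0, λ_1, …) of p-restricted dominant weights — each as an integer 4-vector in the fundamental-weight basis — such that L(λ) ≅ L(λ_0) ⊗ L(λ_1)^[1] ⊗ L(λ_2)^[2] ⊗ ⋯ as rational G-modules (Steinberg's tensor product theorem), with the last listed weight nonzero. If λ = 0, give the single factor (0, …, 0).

Compute c_i = Σ_j M_{ij} v_j with v = (488, 921, -422, -802):
  c_1 = (-4)·(488) + (0)·(921) + (-1)·(-422) + (-2)·(-802) = 74
  c_2 = (2)·(488) + (0)·(921) + (0)·(-422) + (1)·(-802) = 174
  c_3 = (-7)·(488) + (2)·(921) + (0)·(-422) + (-2)·(-802) = 30
  c_4 = (2)·(488) + (-1)·(921) + (0)·(-422) + (0)·(-802) = 55
Expand coordinatewise in base 7:
  c_1 = 74 = 4·7^0 + 3·7^1 + 1·7^2
  c_2 = 174 = 6·7^0 + 3·7^1 + 3·7^2
  c_3 = 30 = 2·7^0 + 4·7^1
  c_4 = 55 = 6·7^0 + 0·7^1 + 1·7^2
λ_0 = (4, 6, 2, 6)
λ_1 = (3, 3, 4, 0)
λ_2 = (1, 3, 0, 1)

((4, 6, 2, 6), (3, 3, 4, 0), (1, 3, 0, 1))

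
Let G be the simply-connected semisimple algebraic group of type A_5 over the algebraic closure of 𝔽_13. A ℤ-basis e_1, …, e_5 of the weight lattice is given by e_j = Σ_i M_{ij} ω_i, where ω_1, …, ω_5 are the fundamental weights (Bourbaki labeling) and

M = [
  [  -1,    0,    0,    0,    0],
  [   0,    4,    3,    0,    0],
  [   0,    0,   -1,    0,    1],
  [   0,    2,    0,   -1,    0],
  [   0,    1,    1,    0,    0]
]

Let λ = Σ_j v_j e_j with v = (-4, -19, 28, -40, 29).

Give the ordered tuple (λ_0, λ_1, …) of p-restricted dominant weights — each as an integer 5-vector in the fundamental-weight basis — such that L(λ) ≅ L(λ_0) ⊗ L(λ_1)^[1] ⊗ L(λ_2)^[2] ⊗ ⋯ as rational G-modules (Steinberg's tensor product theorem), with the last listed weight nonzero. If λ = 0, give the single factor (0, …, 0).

ω-coordinates c = M·v, v = (-4, -19, 28, -40, 29):
  c_1 = (-1)·(-4) + (0)·(-19) + 0·28 + (0)·(-40) + 0·29 = 4
  c_2 = (0)·(-4) + (4)·(-19) + 3·28 + (0)·(-40) + 0·29 = 8
  c_3 = (0)·(-4) + (0)·(-19) + (-1)·(28) + (0)·(-40) + 1·29 = 1
  c_4 = (0)·(-4) + (2)·(-19) + 0·28 + (-1)·(-40) + 0·29 = 2
  c_5 = (0)·(-4) + (1)·(-19) + 1·28 + (0)·(-40) + 0·29 = 9
Expand coordinatewise in base 13:
  c_1 = 4 = 4·13^0
  c_2 = 8 = 8·13^0
  c_3 = 1 = 1·13^0
  c_4 = 2 = 2·13^0
  c_5 = 9 = 9·13^0
λ_0 = (4, 8, 1, 2, 9)

((4, 8, 1, 2, 9),)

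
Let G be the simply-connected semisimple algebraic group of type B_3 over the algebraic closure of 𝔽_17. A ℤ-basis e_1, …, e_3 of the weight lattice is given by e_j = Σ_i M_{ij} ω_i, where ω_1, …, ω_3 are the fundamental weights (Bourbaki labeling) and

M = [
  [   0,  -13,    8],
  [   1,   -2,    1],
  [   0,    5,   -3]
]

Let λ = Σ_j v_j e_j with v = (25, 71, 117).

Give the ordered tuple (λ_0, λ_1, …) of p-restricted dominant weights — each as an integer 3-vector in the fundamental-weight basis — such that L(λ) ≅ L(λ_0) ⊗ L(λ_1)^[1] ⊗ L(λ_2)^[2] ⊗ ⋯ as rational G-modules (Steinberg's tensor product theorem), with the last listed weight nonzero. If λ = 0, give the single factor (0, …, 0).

((13, 0, 4),)

ω-coordinates c = M·v, v = (25, 71, 117):
  c_1 = 0·25 + (-13)·(71) + 8·117 = 13
  c_2 = 1·25 + (-2)·(71) + 1·117 = 0
  c_3 = 0·25 + 5·71 + (-3)·(117) = 4
Writing each c_i in base p = 17:
  c_1 = 13 = 13·17^0
  c_2 = 0
  c_3 = 4 = 4·17^0
p-restricted factor λ_0 = (13, 0, 4)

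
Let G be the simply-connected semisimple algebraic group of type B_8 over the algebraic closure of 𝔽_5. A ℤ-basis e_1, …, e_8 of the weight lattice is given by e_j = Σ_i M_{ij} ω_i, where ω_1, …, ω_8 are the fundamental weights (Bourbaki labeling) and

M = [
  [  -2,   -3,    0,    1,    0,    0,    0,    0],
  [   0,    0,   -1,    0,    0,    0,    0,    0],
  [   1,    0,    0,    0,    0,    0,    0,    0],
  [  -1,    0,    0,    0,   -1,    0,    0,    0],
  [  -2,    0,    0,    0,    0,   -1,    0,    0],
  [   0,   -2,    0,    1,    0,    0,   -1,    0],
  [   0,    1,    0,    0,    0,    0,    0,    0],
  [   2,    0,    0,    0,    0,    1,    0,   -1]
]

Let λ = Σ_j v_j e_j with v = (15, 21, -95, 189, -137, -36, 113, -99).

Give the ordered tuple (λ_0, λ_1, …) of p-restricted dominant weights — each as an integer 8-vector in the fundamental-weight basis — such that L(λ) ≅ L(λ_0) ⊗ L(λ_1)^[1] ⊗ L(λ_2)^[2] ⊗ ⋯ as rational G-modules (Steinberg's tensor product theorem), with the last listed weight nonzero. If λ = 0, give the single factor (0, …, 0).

((1, 0, 0, 2, 1, 4, 1, 3), (4, 4, 3, 4, 1, 1, 4, 3), (3, 3, 0, 4, 0, 1, 0, 3))

Change of basis e → ω: c = M·v where v = (15, 21, -95, 189, -137, -36, 113, -99):
  c_1 = (-2)·(15) + (-3)·(21) + (0)·(-95) + (1)·(189) + (0)·(-137) + (0)·(-36) + (0)·(113) + (0)·(-99) = 96
  c_2 = (0)·(15) + (0)·(21) + (-1)·(-95) + (0)·(189) + (0)·(-137) + (0)·(-36) + (0)·(113) + (0)·(-99) = 95
  c_3 = (1)·(15) + (0)·(21) + (0)·(-95) + (0)·(189) + (0)·(-137) + (0)·(-36) + (0)·(113) + (0)·(-99) = 15
  c_4 = (-1)·(15) + (0)·(21) + (0)·(-95) + (0)·(189) + (-1)·(-137) + (0)·(-36) + (0)·(113) + (0)·(-99) = 122
  c_5 = (-2)·(15) + (0)·(21) + (0)·(-95) + (0)·(189) + (0)·(-137) + (-1)·(-36) + (0)·(113) + (0)·(-99) = 6
  c_6 = (0)·(15) + (-2)·(21) + (0)·(-95) + (1)·(189) + (0)·(-137) + (0)·(-36) + (-1)·(113) + (0)·(-99) = 34
  c_7 = (0)·(15) + (1)·(21) + (0)·(-95) + (0)·(189) + (0)·(-137) + (0)·(-36) + (0)·(113) + (0)·(-99) = 21
  c_8 = (2)·(15) + (0)·(21) + (0)·(-95) + (0)·(189) + (0)·(-137) + (1)·(-36) + (0)·(113) + (-1)·(-99) = 93
Base-5 expansion of each c_i:
  c_1 = 96 = 1·5^0 + 4·5^1 + 3·5^2
  c_2 = 95 = 0·5^0 + 4·5^1 + 3·5^2
  c_3 = 15 = 0·5^0 + 3·5^1
  c_4 = 122 = 2·5^0 + 4·5^1 + 4·5^2
  c_5 = 6 = 1·5^0 + 1·5^1
  c_6 = 34 = 4·5^0 + 1·5^1 + 1·5^2
  c_7 = 21 = 1·5^0 + 4·5^1
  c_8 = 93 = 3·5^0 + 3·5^1 + 3·5^2
p-restricted factor λ_0 = (1, 0, 0, 2, 1, 4, 1, 3)
p-restricted factor λ_1 = (4, 4, 3, 4, 1, 1, 4, 3)
p-restricted factor λ_2 = (3, 3, 0, 4, 0, 1, 0, 3)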